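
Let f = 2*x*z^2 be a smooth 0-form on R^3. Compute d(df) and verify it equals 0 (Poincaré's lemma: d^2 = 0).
d(df) = 0

Step 1: df = sum_i (∂f/∂x_i) dx_i = (2*z^2) dx + (0) dy + (4*x*z) dz.
Step 2: Apply d again. Using the 1-form formula, the coefficient of dx ∧ dy in d(df) is ∂^2 f/∂x ∂y - ∂^2 f/∂y ∂x = (0) - (0) = 0 (equality of mixed partials for smooth f).
Similarly for dx ∧ dz and dy ∧ dz — all coefficients vanish. So d(df) = 0.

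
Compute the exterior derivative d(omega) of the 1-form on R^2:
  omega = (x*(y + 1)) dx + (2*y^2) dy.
d(omega) = (-x) dx ∧ dy

For a 1-form omega = sum_i f_i dx_i, the exterior derivative is
  d(omega) = sum_{i < j} (∂f_j/∂x_i - ∂f_i/∂x_j) dx_i ∧ dx_j.
  coefficient of dx ∧ dy: ∂f_2/∂x - ∂f_1/∂y = ∂(2*y^2)/∂x - ∂(x*(y + 1))/∂y = -x
Assembling: d(omega) = (-x) dx ∧ dy.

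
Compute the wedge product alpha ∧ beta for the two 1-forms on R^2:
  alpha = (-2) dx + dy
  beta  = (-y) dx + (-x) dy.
alpha ∧ beta = (2*x + y) dx ∧ dy

Distribute the wedge, using dx_i ∧ dx_j = -dx_j ∧ dx_i and dx_i ∧ dx_i = 0. For each pair (i, j) with i < j, the coefficient of dx_i ∧ dx_j in alpha ∧ beta is (alpha_i * beta_j - alpha_j * beta_i). Collecting: alpha ∧ beta = (2*x + y) dx ∧ dy.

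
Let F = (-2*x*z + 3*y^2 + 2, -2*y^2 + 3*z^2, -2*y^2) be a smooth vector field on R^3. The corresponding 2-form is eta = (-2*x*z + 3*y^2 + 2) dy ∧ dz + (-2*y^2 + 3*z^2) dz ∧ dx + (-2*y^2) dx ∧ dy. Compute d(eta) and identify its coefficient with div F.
d(eta) = (-4*y - 2*z) dx ∧ dy ∧ dz; div F = -4*y - 2*z

For a 2-form in R^3 of the form above, applying d gives a 3-form with coefficient ∂P/∂x + ∂Q/∂y + ∂R/∂z:
  ∂P/∂x = -2*z
  ∂Q/∂y = -4*y
  ∂R/∂z = 0
Sum = -4*y - 2*z, which is exactly div F.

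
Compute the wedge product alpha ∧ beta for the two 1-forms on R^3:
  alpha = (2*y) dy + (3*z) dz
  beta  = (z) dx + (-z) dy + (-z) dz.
alpha ∧ beta = (-2*y*z) dx ∧ dy + (z*(-2*y + 3*z)) dy ∧ dz + (-3*z^2) dx ∧ dz

Distribute the wedge, using dx_i ∧ dx_j = -dx_j ∧ dx_i and dx_i ∧ dx_i = 0. For each pair (i, j) with i < j, the coefficient of dx_i ∧ dx_j in alpha ∧ beta is (alpha_i * beta_j - alpha_j * beta_i). Collecting: alpha ∧ beta = (-2*y*z) dx ∧ dy + (z*(-2*y + 3*z)) dy ∧ dz + (-3*z^2) dx ∧ dz.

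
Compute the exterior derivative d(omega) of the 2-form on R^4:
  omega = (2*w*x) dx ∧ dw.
d(omega) = 0

For a 2-form omega = sum_{i<j} g_{ij} dx_i ∧ dx_j, the exterior derivative is
  d(omega) = sum_{i<j} d(g_{ij}) ∧ dx_i ∧ dx_j = sum_{i<j, k} (∂g_{ij}/∂x_k) dx_k ∧ dx_i ∧ dx_j.
Expand each term, using dx_k ∧ dx_i ∧ dx_j = sgn(permutation) dx_{(a)} ∧ dx_{(b)} ∧ dx_{(c)} with (a < b < c) sorted:

Collecting like 3-forms: d(omega) = 0.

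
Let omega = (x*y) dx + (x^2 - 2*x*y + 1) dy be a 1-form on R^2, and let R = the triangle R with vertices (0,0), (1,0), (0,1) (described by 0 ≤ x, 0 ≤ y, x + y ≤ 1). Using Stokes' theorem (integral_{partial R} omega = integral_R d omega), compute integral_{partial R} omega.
integral_(partial R) omega = -1/6

Stokes: integral_partial_R omega = integral_R d omega with d omega = (∂Q/∂x - ∂P/∂y) dx ∧ dy.
  ∂Q/∂x = 2*x - 2*y
  ∂P/∂y = x
  integrand = ∂Q/∂x - ∂P/∂y = x - 2*y.
Integrating over R: integral_0^1 integral_0^{1-x} (x - 2*y) dy dx = -1/6.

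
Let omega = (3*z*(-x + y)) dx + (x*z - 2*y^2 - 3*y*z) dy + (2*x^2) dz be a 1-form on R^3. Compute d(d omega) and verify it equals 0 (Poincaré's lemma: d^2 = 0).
d(d omega) = 0

Step 1: d omega = sum_{i<j} (∂f_j/∂x_i - ∂f_i/∂x_j) dx_i ∧ dx_j:
  coeff of dx ∧ dy: -2*z
  coeff of dx ∧ dz: 7*x - 3*y
  coeff of dy ∧ dz: -x + 3*y
Step 2: Apply d again to each 2-form coefficient. The only possible 3-form in R^3 is dx ∧ dy ∧ dz, with coefficient
  ∂(coeff of dy∧dz)/∂x - ∂(coeff of dx∧dz)/∂y + ∂(coeff of dx∧dy)/∂z
  = ∂/∂x (-x + 3*y) - ∂/∂y (7*x - 3*y) + ∂/∂z (-2*z).
Each of these terms simplifies to sums of mixed partials that cancel in pairs. The result is 0 (by equality of mixed partials for smooth functions — Schwarz / Clairaut).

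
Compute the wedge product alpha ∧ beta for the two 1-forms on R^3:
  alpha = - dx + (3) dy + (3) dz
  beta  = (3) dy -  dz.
alpha ∧ beta = (-3) dx ∧ dy + (1) dx ∧ dz + (-12) dy ∧ dz

Distribute the wedge, using dx_i ∧ dx_j = -dx_j ∧ dx_i and dx_i ∧ dx_i = 0. For each pair (i, j) with i < j, the coefficient of dx_i ∧ dx_j in alpha ∧ beta is (alpha_i * beta_j - alpha_j * beta_i). Collecting: alpha ∧ beta = (-3) dx ∧ dy + (1) dx ∧ dz + (-12) dy ∧ dz.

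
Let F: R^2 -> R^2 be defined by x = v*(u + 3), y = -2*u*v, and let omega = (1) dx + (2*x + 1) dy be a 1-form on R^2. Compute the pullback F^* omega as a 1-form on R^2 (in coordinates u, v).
F^* omega = (v*(-4*u*v - 12*v - 1)) du + (-4*u^2*v - 12*u*v - u + 3) dv

Using F^*(f dg) = (f ∘ F) d(g ∘ F), substitute each coordinate x_i by F_i(u, v) in f_i, and replace dx_i by d F_i = (∂F_i/∂u) du + (∂F_i/∂v) dv.
  For the x component: f_1(F) = 1; d F_1 = (v) du + (u + 3) dv
  For the y component: f_2(F) = 2*u*v + 6*v + 1; d F_2 = (-2*v) du + (-2*u) dv
Combining and collecting du, dv coefficients:
  coeff of du: v*(-4*u*v - 12*v - 1)
  coeff of dv: -4*u^2*v - 12*u*v - u + 3
F^* omega = (v*(-4*u*v - 12*v - 1)) du + (-4*u^2*v - 12*u*v - u + 3) dv.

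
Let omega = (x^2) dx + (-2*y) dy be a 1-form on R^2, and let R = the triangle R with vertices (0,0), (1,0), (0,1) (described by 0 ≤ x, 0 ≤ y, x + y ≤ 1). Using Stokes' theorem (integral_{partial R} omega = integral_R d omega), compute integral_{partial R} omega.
integral_(partial R) omega = 0

Stokes: integral_partial_R omega = integral_R d omega with d omega = (∂Q/∂x - ∂P/∂y) dx ∧ dy.
  ∂Q/∂x = 0
  ∂P/∂y = 0
  integrand = ∂Q/∂x - ∂P/∂y = 0.
Integrating over R: integral_0^1 integral_0^{1-x} (0) dy dx = 0.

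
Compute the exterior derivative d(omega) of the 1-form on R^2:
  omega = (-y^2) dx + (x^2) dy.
d(omega) = (2*x + 2*y) dx ∧ dy

For a 1-form omega = sum_i f_i dx_i, the exterior derivative is
  d(omega) = sum_{i < j} (∂f_j/∂x_i - ∂f_i/∂x_j) dx_i ∧ dx_j.
  coefficient of dx ∧ dy: ∂f_2/∂x - ∂f_1/∂y = ∂(x^2)/∂x - ∂(-y^2)/∂y = 2*x + 2*y
Assembling: d(omega) = (2*x + 2*y) dx ∧ dy.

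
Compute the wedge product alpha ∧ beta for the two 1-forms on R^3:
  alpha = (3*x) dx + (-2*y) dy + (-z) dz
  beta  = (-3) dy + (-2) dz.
alpha ∧ beta = (-9*x) dx ∧ dy + (-6*x) dx ∧ dz + (4*y - 3*z) dy ∧ dz

Distribute the wedge, using dx_i ∧ dx_j = -dx_j ∧ dx_i and dx_i ∧ dx_i = 0. For each pair (i, j) with i < j, the coefficient of dx_i ∧ dx_j in alpha ∧ beta is (alpha_i * beta_j - alpha_j * beta_i). Collecting: alpha ∧ beta = (-9*x) dx ∧ dy + (-6*x) dx ∧ dz + (4*y - 3*z) dy ∧ dz.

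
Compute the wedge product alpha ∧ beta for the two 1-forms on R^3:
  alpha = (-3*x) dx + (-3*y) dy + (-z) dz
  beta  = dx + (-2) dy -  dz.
alpha ∧ beta = (6*x + 3*y) dx ∧ dy + (3*x + z) dx ∧ dz + (3*y - 2*z) dy ∧ dz

Distribute the wedge, using dx_i ∧ dx_j = -dx_j ∧ dx_i and dx_i ∧ dx_i = 0. For each pair (i, j) with i < j, the coefficient of dx_i ∧ dx_j in alpha ∧ beta is (alpha_i * beta_j - alpha_j * beta_i). Collecting: alpha ∧ beta = (6*x + 3*y) dx ∧ dy + (3*x + z) dx ∧ dz + (3*y - 2*z) dy ∧ dz.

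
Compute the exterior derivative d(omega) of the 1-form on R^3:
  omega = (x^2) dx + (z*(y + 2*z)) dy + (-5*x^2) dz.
d(omega) = (-10*x) dx ∧ dz + (-y - 4*z) dy ∧ dz

For a 1-form omega = sum_i f_i dx_i, the exterior derivative is
  d(omega) = sum_{i < j} (∂f_j/∂x_i - ∂f_i/∂x_j) dx_i ∧ dx_j.
  coefficient of dx ∧ dz: ∂f_3/∂x - ∂f_1/∂z = ∂(-5*x^2)/∂x - ∂(x^2)/∂z = -10*x
  coefficient of dy ∧ dz: ∂f_3/∂y - ∂f_2/∂z = ∂(-5*x^2)/∂y - ∂(z*(y + 2*z))/∂z = -y - 4*z
Assembling: d(omega) = (-10*x) dx ∧ dz + (-y - 4*z) dy ∧ dz.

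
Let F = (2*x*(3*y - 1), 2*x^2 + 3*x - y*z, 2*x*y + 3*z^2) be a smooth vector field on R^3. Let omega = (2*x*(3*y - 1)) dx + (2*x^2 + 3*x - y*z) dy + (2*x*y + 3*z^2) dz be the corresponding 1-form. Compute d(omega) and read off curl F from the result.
d(omega) = (2*x + y) dy ∧ dz + (-2*y) dz ∧ dx + (3 - 2*x) dx ∧ dy; curl F = (2*x + y, -2*y, 3 - 2*x)

d omega = sum_{i<j} (∂f_j/∂x_i - ∂f_i/∂x_j) dx_i ∧ dx_j. Under the identification (dy ∧ dz, dz ∧ dx, dx ∧ dy) ↔ (e_x, e_y, e_z), the coefficients are exactly the components of curl F. Compute:
  ∂R/∂y - ∂Q/∂z = (2*x) - (-y) = 2*x + y
  ∂P/∂z - ∂R/∂x = (0) - (2*y) = -2*y
  ∂Q/∂x - ∂P/∂y = (4*x + 3) - (6*x) = 3 - 2*x.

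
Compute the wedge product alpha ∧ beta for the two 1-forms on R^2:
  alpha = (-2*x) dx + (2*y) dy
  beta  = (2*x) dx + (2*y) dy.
alpha ∧ beta = (-8*x*y) dx ∧ dy

Distribute the wedge, using dx_i ∧ dx_j = -dx_j ∧ dx_i and dx_i ∧ dx_i = 0. For each pair (i, j) with i < j, the coefficient of dx_i ∧ dx_j in alpha ∧ beta is (alpha_i * beta_j - alpha_j * beta_i). Collecting: alpha ∧ beta = (-8*x*y) dx ∧ dy.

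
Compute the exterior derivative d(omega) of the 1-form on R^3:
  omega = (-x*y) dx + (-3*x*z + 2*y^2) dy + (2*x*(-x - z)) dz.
d(omega) = (x - 3*z) dx ∧ dy + (-4*x - 2*z) dx ∧ dz + (3*x) dy ∧ dz

For a 1-form omega = sum_i f_i dx_i, the exterior derivative is
  d(omega) = sum_{i < j} (∂f_j/∂x_i - ∂f_i/∂x_j) dx_i ∧ dx_j.
  coefficient of dx ∧ dy: ∂f_2/∂x - ∂f_1/∂y = ∂(-3*x*z + 2*y^2)/∂x - ∂(-x*y)/∂y = x - 3*z
  coefficient of dx ∧ dz: ∂f_3/∂x - ∂f_1/∂z = ∂(2*x*(-x - z))/∂x - ∂(-x*y)/∂z = -4*x - 2*z
  coefficient of dy ∧ dz: ∂f_3/∂y - ∂f_2/∂z = ∂(2*x*(-x - z))/∂y - ∂(-3*x*z + 2*y^2)/∂z = 3*x
Assembling: d(omega) = (x - 3*z) dx ∧ dy + (-4*x - 2*z) dx ∧ dz + (3*x) dy ∧ dz.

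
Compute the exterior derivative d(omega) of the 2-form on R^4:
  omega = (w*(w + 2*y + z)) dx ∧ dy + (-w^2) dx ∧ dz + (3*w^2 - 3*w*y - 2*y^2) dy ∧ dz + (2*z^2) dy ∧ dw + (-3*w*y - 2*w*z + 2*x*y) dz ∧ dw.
d(omega) = (w) dx ∧ dy ∧ dz + (2*w + 2*y + z) dx ∧ dy ∧ dw + (-2*w + 2*y) dx ∧ dz ∧ dw + (3*w + 2*x - 3*y - 4*z) dy ∧ dz ∧ dw

For a 2-form omega = sum_{i<j} g_{ij} dx_i ∧ dx_j, the exterior derivative is
  d(omega) = sum_{i<j} d(g_{ij}) ∧ dx_i ∧ dx_j = sum_{i<j, k} (∂g_{ij}/∂x_k) dx_k ∧ dx_i ∧ dx_j.
Expand each term, using dx_k ∧ dx_i ∧ dx_j = sgn(permutation) dx_{(a)} ∧ dx_{(b)} ∧ dx_{(c)} with (a < b < c) sorted:
  d(w*(w + 2*y + z)) includes (∂/∂z)(w*(w + 2*y + z)) dz = (w) dz, which multiplied by dx ∧ dy gives (w) dx ∧ dy ∧ dz
  d(w*(w + 2*y + z)) includes (∂/∂w)(w*(w + 2*y + z)) dw = (2*w + 2*y + z) dw, which multiplied by dx ∧ dy gives (2*w + 2*y + z) dx ∧ dy ∧ dw
  d(-w^2) includes (∂/∂w)(-w^2) dw = (-2*w) dw, which multiplied by dx ∧ dz gives (-2*w) dx ∧ dz ∧ dw
  d(3*w^2 - 3*w*y - 2*y^2) includes (∂/∂w)(3*w^2 - 3*w*y - 2*y^2) dw = (6*w - 3*y) dw, which multiplied by dy ∧ dz gives (6*w - 3*y) dy ∧ dz ∧ dw
  d(2*z^2) includes (∂/∂z)(2*z^2) dz = (4*z) dz, which multiplied by dy ∧ dw gives (-4*z) dy ∧ dz ∧ dw
  d(-3*w*y - 2*w*z + 2*x*y) includes (∂/∂x)(-3*w*y - 2*w*z + 2*x*y) dx = (2*y) dx, which multiplied by dz ∧ dw gives (2*y) dx ∧ dz ∧ dw
  d(-3*w*y - 2*w*z + 2*x*y) includes (∂/∂y)(-3*w*y - 2*w*z + 2*x*y) dy = (-3*w + 2*x) dy, which multiplied by dz ∧ dw gives (-3*w + 2*x) dy ∧ dz ∧ dw
Collecting like 3-forms: d(omega) = (w) dx ∧ dy ∧ dz + (2*w + 2*y + z) dx ∧ dy ∧ dw + (-2*w + 2*y) dx ∧ dz ∧ dw + (3*w + 2*x - 3*y - 4*z) dy ∧ dz ∧ dw.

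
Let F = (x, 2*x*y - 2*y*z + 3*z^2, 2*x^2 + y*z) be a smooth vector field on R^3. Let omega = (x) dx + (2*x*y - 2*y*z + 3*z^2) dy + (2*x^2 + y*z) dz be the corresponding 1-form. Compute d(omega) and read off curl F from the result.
d(omega) = (2*y - 5*z) dy ∧ dz + (-4*x) dz ∧ dx + (2*y) dx ∧ dy; curl F = (2*y - 5*z, -4*x, 2*y)

d omega = sum_{i<j} (∂f_j/∂x_i - ∂f_i/∂x_j) dx_i ∧ dx_j. Under the identification (dy ∧ dz, dz ∧ dx, dx ∧ dy) ↔ (e_x, e_y, e_z), the coefficients are exactly the components of curl F. Compute:
  ∂R/∂y - ∂Q/∂z = (z) - (-2*y + 6*z) = 2*y - 5*z
  ∂P/∂z - ∂R/∂x = (0) - (4*x) = -4*x
  ∂Q/∂x - ∂P/∂y = (2*y) - (0) = 2*y.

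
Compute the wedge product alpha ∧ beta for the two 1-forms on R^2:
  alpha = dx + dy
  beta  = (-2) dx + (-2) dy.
alpha ∧ beta = 0

Distribute the wedge, using dx_i ∧ dx_j = -dx_j ∧ dx_i and dx_i ∧ dx_i = 0. For each pair (i, j) with i < j, the coefficient of dx_i ∧ dx_j in alpha ∧ beta is (alpha_i * beta_j - alpha_j * beta_i). Collecting: alpha ∧ beta = 0.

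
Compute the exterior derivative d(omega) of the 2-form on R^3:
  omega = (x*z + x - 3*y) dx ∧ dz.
d(omega) = (3) dx ∧ dy ∧ dz

For a 2-form omega = sum_{i<j} g_{ij} dx_i ∧ dx_j, the exterior derivative is
  d(omega) = sum_{i<j} d(g_{ij}) ∧ dx_i ∧ dx_j = sum_{i<j, k} (∂g_{ij}/∂x_k) dx_k ∧ dx_i ∧ dx_j.
Expand each term, using dx_k ∧ dx_i ∧ dx_j = sgn(permutation) dx_{(a)} ∧ dx_{(b)} ∧ dx_{(c)} with (a < b < c) sorted:
  d(x*z + x - 3*y) includes (∂/∂y)(x*z + x - 3*y) dy = (-3) dy, which multiplied by dx ∧ dz gives (3) dx ∧ dy ∧ dz
Collecting like 3-forms: d(omega) = (3) dx ∧ dy ∧ dz.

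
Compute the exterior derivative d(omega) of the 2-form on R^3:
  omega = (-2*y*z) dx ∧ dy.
d(omega) = (-2*y) dx ∧ dy ∧ dz

For a 2-form omega = sum_{i<j} g_{ij} dx_i ∧ dx_j, the exterior derivative is
  d(omega) = sum_{i<j} d(g_{ij}) ∧ dx_i ∧ dx_j = sum_{i<j, k} (∂g_{ij}/∂x_k) dx_k ∧ dx_i ∧ dx_j.
Expand each term, using dx_k ∧ dx_i ∧ dx_j = sgn(permutation) dx_{(a)} ∧ dx_{(b)} ∧ dx_{(c)} with (a < b < c) sorted:
  d(-2*y*z) includes (∂/∂z)(-2*y*z) dz = (-2*y) dz, which multiplied by dx ∧ dy gives (-2*y) dx ∧ dy ∧ dz
Collecting like 3-forms: d(omega) = (-2*y) dx ∧ dy ∧ dz.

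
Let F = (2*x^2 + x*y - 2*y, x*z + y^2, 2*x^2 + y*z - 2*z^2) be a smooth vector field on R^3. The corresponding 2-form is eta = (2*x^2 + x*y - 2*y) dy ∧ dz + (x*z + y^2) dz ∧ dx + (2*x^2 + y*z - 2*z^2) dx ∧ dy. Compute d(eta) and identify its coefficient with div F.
d(eta) = (4*x + 4*y - 4*z) dx ∧ dy ∧ dz; div F = 4*x + 4*y - 4*z

For a 2-form in R^3 of the form above, applying d gives a 3-form with coefficient ∂P/∂x + ∂Q/∂y + ∂R/∂z:
  ∂P/∂x = 4*x + y
  ∂Q/∂y = 2*y
  ∂R/∂z = y - 4*z
Sum = 4*x + 4*y - 4*z, which is exactly div F.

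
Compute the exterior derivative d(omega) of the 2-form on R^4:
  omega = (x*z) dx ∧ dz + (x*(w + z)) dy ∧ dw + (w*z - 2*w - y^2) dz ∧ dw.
d(omega) = (w + z) dx ∧ dy ∧ dw + (-x - 2*y) dy ∧ dz ∧ dw

For a 2-form omega = sum_{i<j} g_{ij} dx_i ∧ dx_j, the exterior derivative is
  d(omega) = sum_{i<j} d(g_{ij}) ∧ dx_i ∧ dx_j = sum_{i<j, k} (∂g_{ij}/∂x_k) dx_k ∧ dx_i ∧ dx_j.
Expand each term, using dx_k ∧ dx_i ∧ dx_j = sgn(permutation) dx_{(a)} ∧ dx_{(b)} ∧ dx_{(c)} with (a < b < c) sorted:
  d(x*(w + z)) includes (∂/∂x)(x*(w + z)) dx = (w + z) dx, which multiplied by dy ∧ dw gives (w + z) dx ∧ dy ∧ dw
  d(x*(w + z)) includes (∂/∂z)(x*(w + z)) dz = (x) dz, which multiplied by dy ∧ dw gives (-x) dy ∧ dz ∧ dw
  d(w*z - 2*w - y^2) includes (∂/∂y)(w*z - 2*w - y^2) dy = (-2*y) dy, which multiplied by dz ∧ dw gives (-2*y) dy ∧ dz ∧ dw
Collecting like 3-forms: d(omega) = (w + z) dx ∧ dy ∧ dw + (-x - 2*y) dy ∧ dz ∧ dw.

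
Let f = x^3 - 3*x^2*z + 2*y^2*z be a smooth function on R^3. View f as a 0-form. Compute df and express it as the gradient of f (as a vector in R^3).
df = (3*x*(x - 2*z)) dx + (4*y*z) dy + (-3*x^2 + 2*y^2) dz; grad f = (3*x*(x - 2*z), 4*y*z, -3*x^2 + 2*y^2)

For a 0-form f, d f = (∂f/∂x) dx + (∂f/∂y) dy + (∂f/∂z) dz. The components of the vector representation are exactly the entries of grad f in Cartesian coordinates:
  ∂f/∂x = 3*x*(x - 2*z)
  ∂f/∂y = 4*y*z
  ∂f/∂z = -3*x^2 + 2*y^2.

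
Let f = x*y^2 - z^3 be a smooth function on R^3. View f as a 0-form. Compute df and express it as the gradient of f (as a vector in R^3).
df = (y^2) dx + (2*x*y) dy + (-3*z^2) dz; grad f = (y^2, 2*x*y, -3*z^2)

For a 0-form f, d f = (∂f/∂x) dx + (∂f/∂y) dy + (∂f/∂z) dz. The components of the vector representation are exactly the entries of grad f in Cartesian coordinates:
  ∂f/∂x = y^2
  ∂f/∂y = 2*x*y
  ∂f/∂z = -3*z^2.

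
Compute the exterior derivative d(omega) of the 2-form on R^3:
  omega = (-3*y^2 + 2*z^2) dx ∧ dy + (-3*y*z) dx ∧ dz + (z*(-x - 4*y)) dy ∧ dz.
d(omega) = (6*z) dx ∧ dy ∧ dz

For a 2-form omega = sum_{i<j} g_{ij} dx_i ∧ dx_j, the exterior derivative is
  d(omega) = sum_{i<j} d(g_{ij}) ∧ dx_i ∧ dx_j = sum_{i<j, k} (∂g_{ij}/∂x_k) dx_k ∧ dx_i ∧ dx_j.
Expand each term, using dx_k ∧ dx_i ∧ dx_j = sgn(permutation) dx_{(a)} ∧ dx_{(b)} ∧ dx_{(c)} with (a < b < c) sorted:
  d(-3*y^2 + 2*z^2) includes (∂/∂z)(-3*y^2 + 2*z^2) dz = (4*z) dz, which multiplied by dx ∧ dy gives (4*z) dx ∧ dy ∧ dz
  d(-3*y*z) includes (∂/∂y)(-3*y*z) dy = (-3*z) dy, which multiplied by dx ∧ dz gives (3*z) dx ∧ dy ∧ dz
  d(z*(-x - 4*y)) includes (∂/∂x)(z*(-x - 4*y)) dx = (-z) dx, which multiplied by dy ∧ dz gives (-z) dx ∧ dy ∧ dz
Collecting like 3-forms: d(omega) = (6*z) dx ∧ dy ∧ dz.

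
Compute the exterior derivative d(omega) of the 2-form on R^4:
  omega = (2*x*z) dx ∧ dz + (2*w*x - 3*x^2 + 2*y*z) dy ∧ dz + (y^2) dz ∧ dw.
d(omega) = (2*w - 6*x) dx ∧ dy ∧ dz + (2*x + 2*y) dy ∧ dz ∧ dw

For a 2-form omega = sum_{i<j} g_{ij} dx_i ∧ dx_j, the exterior derivative is
  d(omega) = sum_{i<j} d(g_{ij}) ∧ dx_i ∧ dx_j = sum_{i<j, k} (∂g_{ij}/∂x_k) dx_k ∧ dx_i ∧ dx_j.
Expand each term, using dx_k ∧ dx_i ∧ dx_j = sgn(permutation) dx_{(a)} ∧ dx_{(b)} ∧ dx_{(c)} with (a < b < c) sorted:
  d(2*w*x - 3*x^2 + 2*y*z) includes (∂/∂x)(2*w*x - 3*x^2 + 2*y*z) dx = (2*w - 6*x) dx, which multiplied by dy ∧ dz gives (2*w - 6*x) dx ∧ dy ∧ dz
  d(2*w*x - 3*x^2 + 2*y*z) includes (∂/∂w)(2*w*x - 3*x^2 + 2*y*z) dw = (2*x) dw, which multiplied by dy ∧ dz gives (2*x) dy ∧ dz ∧ dw
  d(y^2) includes (∂/∂y)(y^2) dy = (2*y) dy, which multiplied by dz ∧ dw gives (2*y) dy ∧ dz ∧ dw
Collecting like 3-forms: d(omega) = (2*w - 6*x) dx ∧ dy ∧ dz + (2*x + 2*y) dy ∧ dz ∧ dw.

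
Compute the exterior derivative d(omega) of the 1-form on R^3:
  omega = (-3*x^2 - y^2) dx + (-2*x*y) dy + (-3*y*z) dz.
d(omega) = (-3*z) dy ∧ dz

For a 1-form omega = sum_i f_i dx_i, the exterior derivative is
  d(omega) = sum_{i < j} (∂f_j/∂x_i - ∂f_i/∂x_j) dx_i ∧ dx_j.
  coefficient of dy ∧ dz: ∂f_3/∂y - ∂f_2/∂z = ∂(-3*y*z)/∂y - ∂(-2*x*y)/∂z = -3*z
Assembling: d(omega) = (-3*z) dy ∧ dz.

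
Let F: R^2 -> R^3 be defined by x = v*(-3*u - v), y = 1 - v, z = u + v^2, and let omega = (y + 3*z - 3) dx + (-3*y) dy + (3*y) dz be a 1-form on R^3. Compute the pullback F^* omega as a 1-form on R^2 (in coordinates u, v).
F^* omega = (-9*u*v - 9*v^3 + 3*v^2 + 3*v + 3) du + (-9*u^2 - 9*u*v^2 - 3*u*v + 6*u - 6*v^3 - 4*v^2 + 7*v + 3) dv

Using F^*(f dg) = (f ∘ F) d(g ∘ F), substitute each coordinate x_i by F_i(u, v) in f_i, and replace dx_i by d F_i = (∂F_i/∂u) du + (∂F_i/∂v) dv.
  For the x component: f_1(F) = 3*u + 3*v^2 - v - 2; d F_1 = (-3*v) du + (-3*u - 2*v) dv
  For the y component: f_2(F) = 3*v - 3; d F_2 = (0) du + (-1) dv
  For the z component: f_3(F) = 3 - 3*v; d F_3 = (1) du + (2*v) dv
Combining and collecting du, dv coefficients:
  coeff of du: -9*u*v - 9*v^3 + 3*v^2 + 3*v + 3
  coeff of dv: -9*u^2 - 9*u*v^2 - 3*u*v + 6*u - 6*v^3 - 4*v^2 + 7*v + 3
F^* omega = (-9*u*v - 9*v^3 + 3*v^2 + 3*v + 3) du + (-9*u^2 - 9*u*v^2 - 3*u*v + 6*u - 6*v^3 - 4*v^2 + 7*v + 3) dv.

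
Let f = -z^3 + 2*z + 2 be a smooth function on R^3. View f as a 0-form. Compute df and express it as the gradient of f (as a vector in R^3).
df = (0) dx + (0) dy + (2 - 3*z^2) dz; grad f = (0, 0, 2 - 3*z^2)

For a 0-form f, d f = (∂f/∂x) dx + (∂f/∂y) dy + (∂f/∂z) dz. The components of the vector representation are exactly the entries of grad f in Cartesian coordinates:
  ∂f/∂x = 0
  ∂f/∂y = 0
  ∂f/∂z = 2 - 3*z^2.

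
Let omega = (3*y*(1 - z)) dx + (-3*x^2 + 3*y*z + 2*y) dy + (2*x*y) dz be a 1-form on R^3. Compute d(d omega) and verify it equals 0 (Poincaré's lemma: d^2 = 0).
d(d omega) = 0

Step 1: d omega = sum_{i<j} (∂f_j/∂x_i - ∂f_i/∂x_j) dx_i ∧ dx_j:
  coeff of dx ∧ dy: -6*x + 3*z - 3
  coeff of dx ∧ dz: 5*y
  coeff of dy ∧ dz: 2*x - 3*y
Step 2: Apply d again to each 2-form coefficient. The only possible 3-form in R^3 is dx ∧ dy ∧ dz, with coefficient
  ∂(coeff of dy∧dz)/∂x - ∂(coeff of dx∧dz)/∂y + ∂(coeff of dx∧dy)/∂z
  = ∂/∂x (2*x - 3*y) - ∂/∂y (5*y) + ∂/∂z (-6*x + 3*z - 3).
Each of these terms simplifies to sums of mixed partials that cancel in pairs. The result is 0 (by equality of mixed partials for smooth functions — Schwarz / Clairaut).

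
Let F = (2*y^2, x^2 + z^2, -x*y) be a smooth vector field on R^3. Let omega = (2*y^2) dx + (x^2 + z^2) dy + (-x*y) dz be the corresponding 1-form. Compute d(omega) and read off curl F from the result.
d(omega) = (-x - 2*z) dy ∧ dz + (y) dz ∧ dx + (2*x - 4*y) dx ∧ dy; curl F = (-x - 2*z, y, 2*x - 4*y)

d omega = sum_{i<j} (∂f_j/∂x_i - ∂f_i/∂x_j) dx_i ∧ dx_j. Under the identification (dy ∧ dz, dz ∧ dx, dx ∧ dy) ↔ (e_x, e_y, e_z), the coefficients are exactly the components of curl F. Compute:
  ∂R/∂y - ∂Q/∂z = (-x) - (2*z) = -x - 2*z
  ∂P/∂z - ∂R/∂x = (0) - (-y) = y
  ∂Q/∂x - ∂P/∂y = (2*x) - (4*y) = 2*x - 4*y.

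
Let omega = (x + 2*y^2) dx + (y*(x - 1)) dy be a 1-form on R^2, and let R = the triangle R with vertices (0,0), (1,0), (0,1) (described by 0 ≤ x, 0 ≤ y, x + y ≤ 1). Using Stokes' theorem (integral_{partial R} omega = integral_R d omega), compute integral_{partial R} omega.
integral_(partial R) omega = -1/2

Stokes: integral_partial_R omega = integral_R d omega with d omega = (∂Q/∂x - ∂P/∂y) dx ∧ dy.
  ∂Q/∂x = y
  ∂P/∂y = 4*y
  integrand = ∂Q/∂x - ∂P/∂y = -3*y.
Integrating over R: integral_0^1 integral_0^{1-x} (-3*y) dy dx = -1/2.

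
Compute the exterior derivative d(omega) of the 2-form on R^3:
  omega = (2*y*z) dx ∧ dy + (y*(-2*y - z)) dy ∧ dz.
d(omega) = (2*y) dx ∧ dy ∧ dz

For a 2-form omega = sum_{i<j} g_{ij} dx_i ∧ dx_j, the exterior derivative is
  d(omega) = sum_{i<j} d(g_{ij}) ∧ dx_i ∧ dx_j = sum_{i<j, k} (∂g_{ij}/∂x_k) dx_k ∧ dx_i ∧ dx_j.
Expand each term, using dx_k ∧ dx_i ∧ dx_j = sgn(permutation) dx_{(a)} ∧ dx_{(b)} ∧ dx_{(c)} with (a < b < c) sorted:
  d(2*y*z) includes (∂/∂z)(2*y*z) dz = (2*y) dz, which multiplied by dx ∧ dy gives (2*y) dx ∧ dy ∧ dz
Collecting like 3-forms: d(omega) = (2*y) dx ∧ dy ∧ dz.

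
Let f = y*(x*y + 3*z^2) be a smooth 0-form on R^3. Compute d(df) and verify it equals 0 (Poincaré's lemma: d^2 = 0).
d(df) = 0

Step 1: df = sum_i (∂f/∂x_i) dx_i = (y^2) dx + (2*x*y + 3*z^2) dy + (6*y*z) dz.
Step 2: Apply d again. Using the 1-form formula, the coefficient of dx ∧ dy in d(df) is ∂^2 f/∂x ∂y - ∂^2 f/∂y ∂x = (2*y) - (2*y) = 0 (equality of mixed partials for smooth f).
Similarly for dx ∧ dz and dy ∧ dz — all coefficients vanish. So d(df) = 0.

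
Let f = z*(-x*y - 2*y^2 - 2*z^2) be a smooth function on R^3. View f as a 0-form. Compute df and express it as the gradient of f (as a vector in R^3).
df = (-y*z) dx + (z*(-x - 4*y)) dy + (-x*y - 2*y^2 - 6*z^2) dz; grad f = (-y*z, z*(-x - 4*y), -x*y - 2*y^2 - 6*z^2)

For a 0-form f, d f = (∂f/∂x) dx + (∂f/∂y) dy + (∂f/∂z) dz. The components of the vector representation are exactly the entries of grad f in Cartesian coordinates:
  ∂f/∂x = -y*z
  ∂f/∂y = z*(-x - 4*y)
  ∂f/∂z = -x*y - 2*y^2 - 6*z^2.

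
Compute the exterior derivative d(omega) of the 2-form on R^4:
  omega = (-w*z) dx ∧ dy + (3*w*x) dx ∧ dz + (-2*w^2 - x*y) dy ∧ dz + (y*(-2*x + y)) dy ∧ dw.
d(omega) = (-w - y) dx ∧ dy ∧ dz + (-2*y - z) dx ∧ dy ∧ dw + (3*x) dx ∧ dz ∧ dw + (-4*w) dy ∧ dz ∧ dw

For a 2-form omega = sum_{i<j} g_{ij} dx_i ∧ dx_j, the exterior derivative is
  d(omega) = sum_{i<j} d(g_{ij}) ∧ dx_i ∧ dx_j = sum_{i<j, k} (∂g_{ij}/∂x_k) dx_k ∧ dx_i ∧ dx_j.
Expand each term, using dx_k ∧ dx_i ∧ dx_j = sgn(permutation) dx_{(a)} ∧ dx_{(b)} ∧ dx_{(c)} with (a < b < c) sorted:
  d(-w*z) includes (∂/∂z)(-w*z) dz = (-w) dz, which multiplied by dx ∧ dy gives (-w) dx ∧ dy ∧ dz
  d(-w*z) includes (∂/∂w)(-w*z) dw = (-z) dw, which multiplied by dx ∧ dy gives (-z) dx ∧ dy ∧ dw
  d(3*w*x) includes (∂/∂w)(3*w*x) dw = (3*x) dw, which multiplied by dx ∧ dz gives (3*x) dx ∧ dz ∧ dw
  d(-2*w^2 - x*y) includes (∂/∂x)(-2*w^2 - x*y) dx = (-y) dx, which multiplied by dy ∧ dz gives (-y) dx ∧ dy ∧ dz
  d(-2*w^2 - x*y) includes (∂/∂w)(-2*w^2 - x*y) dw = (-4*w) dw, which multiplied by dy ∧ dz gives (-4*w) dy ∧ dz ∧ dw
  d(y*(-2*x + y)) includes (∂/∂x)(y*(-2*x + y)) dx = (-2*y) dx, which multiplied by dy ∧ dw gives (-2*y) dx ∧ dy ∧ dw
Collecting like 3-forms: d(omega) = (-w - y) dx ∧ dy ∧ dz + (-2*y - z) dx ∧ dy ∧ dw + (3*x) dx ∧ dz ∧ dw + (-4*w) dy ∧ dz ∧ dw.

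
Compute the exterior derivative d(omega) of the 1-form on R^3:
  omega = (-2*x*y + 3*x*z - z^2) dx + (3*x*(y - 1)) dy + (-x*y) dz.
d(omega) = (2*x + 3*y - 3) dx ∧ dy + (-3*x - y + 2*z) dx ∧ dz + (-x) dy ∧ dz

For a 1-form omega = sum_i f_i dx_i, the exterior derivative is
  d(omega) = sum_{i < j} (∂f_j/∂x_i - ∂f_i/∂x_j) dx_i ∧ dx_j.
  coefficient of dx ∧ dy: ∂f_2/∂x - ∂f_1/∂y = ∂(3*x*(y - 1))/∂x - ∂(-2*x*y + 3*x*z - z^2)/∂y = 2*x + 3*y - 3
  coefficient of dx ∧ dz: ∂f_3/∂x - ∂f_1/∂z = ∂(-x*y)/∂x - ∂(-2*x*y + 3*x*z - z^2)/∂z = -3*x - y + 2*z
  coefficient of dy ∧ dz: ∂f_3/∂y - ∂f_2/∂z = ∂(-x*y)/∂y - ∂(3*x*(y - 1))/∂z = -x
Assembling: d(omega) = (2*x + 3*y - 3) dx ∧ dy + (-3*x - y + 2*z) dx ∧ dz + (-x) dy ∧ dz.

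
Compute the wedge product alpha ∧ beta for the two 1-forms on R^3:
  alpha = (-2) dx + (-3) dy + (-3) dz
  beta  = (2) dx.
alpha ∧ beta = (6) dx ∧ dy + (6) dx ∧ dz

Distribute the wedge, using dx_i ∧ dx_j = -dx_j ∧ dx_i and dx_i ∧ dx_i = 0. For each pair (i, j) with i < j, the coefficient of dx_i ∧ dx_j in alpha ∧ beta is (alpha_i * beta_j - alpha_j * beta_i). Collecting: alpha ∧ beta = (6) dx ∧ dy + (6) dx ∧ dz.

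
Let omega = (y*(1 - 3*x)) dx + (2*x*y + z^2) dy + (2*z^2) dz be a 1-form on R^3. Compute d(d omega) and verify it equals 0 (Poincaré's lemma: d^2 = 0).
d(d omega) = 0

Step 1: d omega = sum_{i<j} (∂f_j/∂x_i - ∂f_i/∂x_j) dx_i ∧ dx_j:
  coeff of dx ∧ dy: 3*x + 2*y - 1
  coeff of dx ∧ dz: 0
  coeff of dy ∧ dz: -2*z
Step 2: Apply d again to each 2-form coefficient. The only possible 3-form in R^3 is dx ∧ dy ∧ dz, with coefficient
  ∂(coeff of dy∧dz)/∂x - ∂(coeff of dx∧dz)/∂y + ∂(coeff of dx∧dy)/∂z
  = ∂/∂x (-2*z) - ∂/∂y (0) + ∂/∂z (3*x + 2*y - 1).
Each of these terms simplifies to sums of mixed partials that cancel in pairs. The result is 0 (by equality of mixed partials for smooth functions — Schwarz / Clairaut).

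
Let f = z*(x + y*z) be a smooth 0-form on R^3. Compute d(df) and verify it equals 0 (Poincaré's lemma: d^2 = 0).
d(df) = 0

Step 1: df = sum_i (∂f/∂x_i) dx_i = (z) dx + (z^2) dy + (x + 2*y*z) dz.
Step 2: Apply d again. Using the 1-form formula, the coefficient of dx ∧ dy in d(df) is ∂^2 f/∂x ∂y - ∂^2 f/∂y ∂x = (0) - (0) = 0 (equality of mixed partials for smooth f).
Similarly for dx ∧ dz and dy ∧ dz — all coefficients vanish. So d(df) = 0.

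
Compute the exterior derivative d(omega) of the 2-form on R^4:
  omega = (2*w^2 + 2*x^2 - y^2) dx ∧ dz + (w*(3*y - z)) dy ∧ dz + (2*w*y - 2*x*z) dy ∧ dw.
d(omega) = (2*y) dx ∧ dy ∧ dz + (4*w) dx ∧ dz ∧ dw + (2*x + 3*y - z) dy ∧ dz ∧ dw + (-2*z) dx ∧ dy ∧ dw

For a 2-form omega = sum_{i<j} g_{ij} dx_i ∧ dx_j, the exterior derivative is
  d(omega) = sum_{i<j} d(g_{ij}) ∧ dx_i ∧ dx_j = sum_{i<j, k} (∂g_{ij}/∂x_k) dx_k ∧ dx_i ∧ dx_j.
Expand each term, using dx_k ∧ dx_i ∧ dx_j = sgn(permutation) dx_{(a)} ∧ dx_{(b)} ∧ dx_{(c)} with (a < b < c) sorted:
  d(2*w^2 + 2*x^2 - y^2) includes (∂/∂y)(2*w^2 + 2*x^2 - y^2) dy = (-2*y) dy, which multiplied by dx ∧ dz gives (2*y) dx ∧ dy ∧ dz
  d(2*w^2 + 2*x^2 - y^2) includes (∂/∂w)(2*w^2 + 2*x^2 - y^2) dw = (4*w) dw, which multiplied by dx ∧ dz gives (4*w) dx ∧ dz ∧ dw
  d(w*(3*y - z)) includes (∂/∂w)(w*(3*y - z)) dw = (3*y - z) dw, which multiplied by dy ∧ dz gives (3*y - z) dy ∧ dz ∧ dw
  d(2*w*y - 2*x*z) includes (∂/∂x)(2*w*y - 2*x*z) dx = (-2*z) dx, which multiplied by dy ∧ dw gives (-2*z) dx ∧ dy ∧ dw
  d(2*w*y - 2*x*z) includes (∂/∂z)(2*w*y - 2*x*z) dz = (-2*x) dz, which multiplied by dy ∧ dw gives (2*x) dy ∧ dz ∧ dw
Collecting like 3-forms: d(omega) = (2*y) dx ∧ dy ∧ dz + (4*w) dx ∧ dz ∧ dw + (2*x + 3*y - z) dy ∧ dz ∧ dw + (-2*z) dx ∧ dy ∧ dw.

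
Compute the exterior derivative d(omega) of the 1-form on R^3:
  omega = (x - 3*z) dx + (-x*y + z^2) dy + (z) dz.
d(omega) = (-y) dx ∧ dy + (3) dx ∧ dz + (-2*z) dy ∧ dz

For a 1-form omega = sum_i f_i dx_i, the exterior derivative is
  d(omega) = sum_{i < j} (∂f_j/∂x_i - ∂f_i/∂x_j) dx_i ∧ dx_j.
  coefficient of dx ∧ dy: ∂f_2/∂x - ∂f_1/∂y = ∂(-x*y + z^2)/∂x - ∂(x - 3*z)/∂y = -y
  coefficient of dx ∧ dz: ∂f_3/∂x - ∂f_1/∂z = ∂(z)/∂x - ∂(x - 3*z)/∂z = 3
  coefficient of dy ∧ dz: ∂f_3/∂y - ∂f_2/∂z = ∂(z)/∂y - ∂(-x*y + z^2)/∂z = -2*z
Assembling: d(omega) = (-y) dx ∧ dy + (3) dx ∧ dz + (-2*z) dy ∧ dz.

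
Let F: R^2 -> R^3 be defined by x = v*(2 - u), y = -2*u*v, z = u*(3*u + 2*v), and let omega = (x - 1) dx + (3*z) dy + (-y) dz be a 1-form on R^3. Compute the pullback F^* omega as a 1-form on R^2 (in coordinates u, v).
F^* omega = (v*(-6*u^2 - 7*u*v - 2*v + 1)) du + (-18*u^3 - 7*u^2*v - 4*u*v + u + 4*v - 2) dv

Using F^*(f dg) = (f ∘ F) d(g ∘ F), substitute each coordinate x_i by F_i(u, v) in f_i, and replace dx_i by d F_i = (∂F_i/∂u) du + (∂F_i/∂v) dv.
  For the x component: f_1(F) = -u*v + 2*v - 1; d F_1 = (-v) du + (2 - u) dv
  For the y component: f_2(F) = 3*u*(3*u + 2*v); d F_2 = (-2*v) du + (-2*u) dv
  For the z component: f_3(F) = 2*u*v; d F_3 = (6*u + 2*v) du + (2*u) dv
Combining and collecting du, dv coefficients:
  coeff of du: v*(-6*u^2 - 7*u*v - 2*v + 1)
  coeff of dv: -18*u^3 - 7*u^2*v - 4*u*v + u + 4*v - 2
F^* omega = (v*(-6*u^2 - 7*u*v - 2*v + 1)) du + (-18*u^3 - 7*u^2*v - 4*u*v + u + 4*v - 2) dv.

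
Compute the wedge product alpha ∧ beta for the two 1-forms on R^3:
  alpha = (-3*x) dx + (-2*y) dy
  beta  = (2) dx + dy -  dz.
alpha ∧ beta = (-3*x + 4*y) dx ∧ dy + (3*x) dx ∧ dz + (2*y) dy ∧ dz

Distribute the wedge, using dx_i ∧ dx_j = -dx_j ∧ dx_i and dx_i ∧ dx_i = 0. For each pair (i, j) with i < j, the coefficient of dx_i ∧ dx_j in alpha ∧ beta is (alpha_i * beta_j - alpha_j * beta_i). Collecting: alpha ∧ beta = (-3*x + 4*y) dx ∧ dy + (3*x) dx ∧ dz + (2*y) dy ∧ dz.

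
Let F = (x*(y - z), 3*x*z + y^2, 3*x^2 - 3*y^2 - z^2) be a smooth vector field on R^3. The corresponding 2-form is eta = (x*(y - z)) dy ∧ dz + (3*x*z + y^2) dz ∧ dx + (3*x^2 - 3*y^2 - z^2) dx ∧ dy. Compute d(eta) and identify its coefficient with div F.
d(eta) = (3*y - 3*z) dx ∧ dy ∧ dz; div F = 3*y - 3*z

For a 2-form in R^3 of the form above, applying d gives a 3-form with coefficient ∂P/∂x + ∂Q/∂y + ∂R/∂z:
  ∂P/∂x = y - z
  ∂Q/∂y = 2*y
  ∂R/∂z = -2*z
Sum = 3*y - 3*z, which is exactly div F.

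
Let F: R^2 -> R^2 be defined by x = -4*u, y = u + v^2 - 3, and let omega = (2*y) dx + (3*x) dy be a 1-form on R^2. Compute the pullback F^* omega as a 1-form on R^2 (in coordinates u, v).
F^* omega = (-20*u - 8*v^2 + 24) du + (-24*u*v) dv

Using F^*(f dg) = (f ∘ F) d(g ∘ F), substitute each coordinate x_i by F_i(u, v) in f_i, and replace dx_i by d F_i = (∂F_i/∂u) du + (∂F_i/∂v) dv.
  For the x component: f_1(F) = 2*u + 2*v^2 - 6; d F_1 = (-4) du + (0) dv
  For the y component: f_2(F) = -12*u; d F_2 = (1) du + (2*v) dv
Combining and collecting du, dv coefficients:
  coeff of du: -20*u - 8*v^2 + 24
  coeff of dv: -24*u*v
F^* omega = (-20*u - 8*v^2 + 24) du + (-24*u*v) dv.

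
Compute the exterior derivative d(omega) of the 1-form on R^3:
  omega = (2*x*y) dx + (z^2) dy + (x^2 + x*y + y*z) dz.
d(omega) = (-2*x) dx ∧ dy + (2*x + y) dx ∧ dz + (x - z) dy ∧ dz

For a 1-form omega = sum_i f_i dx_i, the exterior derivative is
  d(omega) = sum_{i < j} (∂f_j/∂x_i - ∂f_i/∂x_j) dx_i ∧ dx_j.
  coefficient of dx ∧ dy: ∂f_2/∂x - ∂f_1/∂y = ∂(z^2)/∂x - ∂(2*x*y)/∂y = -2*x
  coefficient of dx ∧ dz: ∂f_3/∂x - ∂f_1/∂z = ∂(x^2 + x*y + y*z)/∂x - ∂(2*x*y)/∂z = 2*x + y
  coefficient of dy ∧ dz: ∂f_3/∂y - ∂f_2/∂z = ∂(x^2 + x*y + y*z)/∂y - ∂(z^2)/∂z = x - z
Assembling: d(omega) = (-2*x) dx ∧ dy + (2*x + y) dx ∧ dz + (x - z) dy ∧ dz.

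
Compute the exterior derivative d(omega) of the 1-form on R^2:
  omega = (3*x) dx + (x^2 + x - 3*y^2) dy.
d(omega) = (2*x + 1) dx ∧ dy

For a 1-form omega = sum_i f_i dx_i, the exterior derivative is
  d(omega) = sum_{i < j} (∂f_j/∂x_i - ∂f_i/∂x_j) dx_i ∧ dx_j.
  coefficient of dx ∧ dy: ∂f_2/∂x - ∂f_1/∂y = ∂(x^2 + x - 3*y^2)/∂x - ∂(3*x)/∂y = 2*x + 1
Assembling: d(omega) = (2*x + 1) dx ∧ dy.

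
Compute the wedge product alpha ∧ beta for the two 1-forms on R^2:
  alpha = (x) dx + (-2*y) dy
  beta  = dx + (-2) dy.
alpha ∧ beta = (-2*x + 2*y) dx ∧ dy

Distribute the wedge, using dx_i ∧ dx_j = -dx_j ∧ dx_i and dx_i ∧ dx_i = 0. For each pair (i, j) with i < j, the coefficient of dx_i ∧ dx_j in alpha ∧ beta is (alpha_i * beta_j - alpha_j * beta_i). Collecting: alpha ∧ beta = (-2*x + 2*y) dx ∧ dy.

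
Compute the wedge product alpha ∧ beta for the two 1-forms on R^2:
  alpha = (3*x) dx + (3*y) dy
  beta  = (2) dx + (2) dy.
alpha ∧ beta = (6*x - 6*y) dx ∧ dy

Distribute the wedge, using dx_i ∧ dx_j = -dx_j ∧ dx_i and dx_i ∧ dx_i = 0. For each pair (i, j) with i < j, the coefficient of dx_i ∧ dx_j in alpha ∧ beta is (alpha_i * beta_j - alpha_j * beta_i). Collecting: alpha ∧ beta = (6*x - 6*y) dx ∧ dy.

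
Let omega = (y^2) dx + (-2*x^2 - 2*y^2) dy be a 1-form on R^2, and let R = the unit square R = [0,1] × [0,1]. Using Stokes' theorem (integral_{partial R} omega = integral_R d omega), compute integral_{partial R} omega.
integral_(partial R) omega = -3

Stokes: integral_partial_R omega = integral_R d omega with d omega = (∂Q/∂x - ∂P/∂y) dx ∧ dy.
  ∂Q/∂x = -4*x
  ∂P/∂y = 2*y
  integrand = ∂Q/∂x - ∂P/∂y = -4*x - 2*y.
Integrating over R: integral_0^1 integral_0^1 (-4*x - 2*y) dx dy = -3.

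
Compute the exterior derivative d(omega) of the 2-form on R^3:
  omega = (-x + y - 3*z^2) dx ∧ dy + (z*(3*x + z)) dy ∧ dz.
d(omega) = (-3*z) dx ∧ dy ∧ dz

For a 2-form omega = sum_{i<j} g_{ij} dx_i ∧ dx_j, the exterior derivative is
  d(omega) = sum_{i<j} d(g_{ij}) ∧ dx_i ∧ dx_j = sum_{i<j, k} (∂g_{ij}/∂x_k) dx_k ∧ dx_i ∧ dx_j.
Expand each term, using dx_k ∧ dx_i ∧ dx_j = sgn(permutation) dx_{(a)} ∧ dx_{(b)} ∧ dx_{(c)} with (a < b < c) sorted:
  d(-x + y - 3*z^2) includes (∂/∂z)(-x + y - 3*z^2) dz = (-6*z) dz, which multiplied by dx ∧ dy gives (-6*z) dx ∧ dy ∧ dz
  d(z*(3*x + z)) includes (∂/∂x)(z*(3*x + z)) dx = (3*z) dx, which multiplied by dy ∧ dz gives (3*z) dx ∧ dy ∧ dz
Collecting like 3-forms: d(omega) = (-3*z) dx ∧ dy ∧ dz.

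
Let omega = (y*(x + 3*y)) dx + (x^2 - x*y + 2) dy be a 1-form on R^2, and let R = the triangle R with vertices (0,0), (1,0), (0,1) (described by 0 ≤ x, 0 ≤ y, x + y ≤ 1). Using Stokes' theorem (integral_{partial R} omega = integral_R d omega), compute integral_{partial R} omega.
integral_(partial R) omega = -1

Stokes: integral_partial_R omega = integral_R d omega with d omega = (∂Q/∂x - ∂P/∂y) dx ∧ dy.
  ∂Q/∂x = 2*x - y
  ∂P/∂y = x + 6*y
  integrand = ∂Q/∂x - ∂P/∂y = x - 7*y.
Integrating over R: integral_0^1 integral_0^{1-x} (x - 7*y) dy dx = -1.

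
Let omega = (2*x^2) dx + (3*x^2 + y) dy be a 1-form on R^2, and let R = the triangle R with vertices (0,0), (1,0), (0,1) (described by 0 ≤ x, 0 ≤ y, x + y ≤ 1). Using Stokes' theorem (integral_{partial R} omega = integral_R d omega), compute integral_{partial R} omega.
integral_(partial R) omega = 1

Stokes: integral_partial_R omega = integral_R d omega with d omega = (∂Q/∂x - ∂P/∂y) dx ∧ dy.
  ∂Q/∂x = 6*x
  ∂P/∂y = 0
  integrand = ∂Q/∂x - ∂P/∂y = 6*x.
Integrating over R: integral_0^1 integral_0^{1-x} (6*x) dy dx = 1.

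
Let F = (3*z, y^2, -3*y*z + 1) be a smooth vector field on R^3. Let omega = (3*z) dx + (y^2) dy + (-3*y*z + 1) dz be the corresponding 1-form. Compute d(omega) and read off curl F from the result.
d(omega) = (-3*z) dy ∧ dz + (3) dz ∧ dx + (0) dx ∧ dy; curl F = (-3*z, 3, 0)

d omega = sum_{i<j} (∂f_j/∂x_i - ∂f_i/∂x_j) dx_i ∧ dx_j. Under the identification (dy ∧ dz, dz ∧ dx, dx ∧ dy) ↔ (e_x, e_y, e_z), the coefficients are exactly the components of curl F. Compute:
  ∂R/∂y - ∂Q/∂z = (-3*z) - (0) = -3*z
  ∂P/∂z - ∂R/∂x = (3) - (0) = 3
  ∂Q/∂x - ∂P/∂y = (0) - (0) = 0.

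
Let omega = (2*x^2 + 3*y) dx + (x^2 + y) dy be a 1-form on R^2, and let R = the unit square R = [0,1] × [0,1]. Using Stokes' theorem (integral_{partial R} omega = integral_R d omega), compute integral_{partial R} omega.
integral_(partial R) omega = -2

Stokes: integral_partial_R omega = integral_R d omega with d omega = (∂Q/∂x - ∂P/∂y) dx ∧ dy.
  ∂Q/∂x = 2*x
  ∂P/∂y = 3
  integrand = ∂Q/∂x - ∂P/∂y = 2*x - 3.
Integrating over R: integral_0^1 integral_0^1 (2*x - 3) dx dy = -2.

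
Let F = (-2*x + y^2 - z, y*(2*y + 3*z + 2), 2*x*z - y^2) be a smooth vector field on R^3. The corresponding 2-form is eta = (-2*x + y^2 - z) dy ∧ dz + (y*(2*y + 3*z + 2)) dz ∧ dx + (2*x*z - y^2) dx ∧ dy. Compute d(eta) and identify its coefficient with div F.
d(eta) = (2*x + 4*y + 3*z) dx ∧ dy ∧ dz; div F = 2*x + 4*y + 3*z

For a 2-form in R^3 of the form above, applying d gives a 3-form with coefficient ∂P/∂x + ∂Q/∂y + ∂R/∂z:
  ∂P/∂x = -2
  ∂Q/∂y = 4*y + 3*z + 2
  ∂R/∂z = 2*x
Sum = 2*x + 4*y + 3*z, which is exactly div F.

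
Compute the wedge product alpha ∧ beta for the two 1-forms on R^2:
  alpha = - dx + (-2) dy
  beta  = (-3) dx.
alpha ∧ beta = (-6) dx ∧ dy

Distribute the wedge, using dx_i ∧ dx_j = -dx_j ∧ dx_i and dx_i ∧ dx_i = 0. For each pair (i, j) with i < j, the coefficient of dx_i ∧ dx_j in alpha ∧ beta is (alpha_i * beta_j - alpha_j * beta_i). Collecting: alpha ∧ beta = (-6) dx ∧ dy.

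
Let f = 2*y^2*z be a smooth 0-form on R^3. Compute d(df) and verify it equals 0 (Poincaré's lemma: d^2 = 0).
d(df) = 0

Step 1: df = sum_i (∂f/∂x_i) dx_i = (0) dx + (4*y*z) dy + (2*y^2) dz.
Step 2: Apply d again. Using the 1-form formula, the coefficient of dx ∧ dy in d(df) is ∂^2 f/∂x ∂y - ∂^2 f/∂y ∂x = (0) - (0) = 0 (equality of mixed partials for smooth f).
Similarly for dx ∧ dz and dy ∧ dz — all coefficients vanish. So d(df) = 0.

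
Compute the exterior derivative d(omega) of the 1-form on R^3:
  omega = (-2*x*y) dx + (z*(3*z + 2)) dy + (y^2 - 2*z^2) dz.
d(omega) = (2*x) dx ∧ dy + (2*y - 6*z - 2) dy ∧ dz

For a 1-form omega = sum_i f_i dx_i, the exterior derivative is
  d(omega) = sum_{i < j} (∂f_j/∂x_i - ∂f_i/∂x_j) dx_i ∧ dx_j.
  coefficient of dx ∧ dy: ∂f_2/∂x - ∂f_1/∂y = ∂(z*(3*z + 2))/∂x - ∂(-2*x*y)/∂y = 2*x
  coefficient of dy ∧ dz: ∂f_3/∂y - ∂f_2/∂z = ∂(y^2 - 2*z^2)/∂y - ∂(z*(3*z + 2))/∂z = 2*y - 6*z - 2
Assembling: d(omega) = (2*x) dx ∧ dy + (2*y - 6*z - 2) dy ∧ dz.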